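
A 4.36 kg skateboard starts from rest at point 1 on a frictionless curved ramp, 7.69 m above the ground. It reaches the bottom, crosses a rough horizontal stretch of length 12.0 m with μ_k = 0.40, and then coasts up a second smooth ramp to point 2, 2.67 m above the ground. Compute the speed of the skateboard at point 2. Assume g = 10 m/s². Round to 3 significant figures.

v = 2.10 m/s

Energy at 1: mgh₁ = (4.36)(10)(7.69) = 335.28 J
Friction loss: W_f = μ_k mg d = 209.3 J
At 2: ½mv² + mgh₂ = mgh₁ − W_f
½mv² = 335.28 − 209.3 − 116.41 = 9.5920 J
v = √(2 × 9.5920/4.36) = 2.098 m/s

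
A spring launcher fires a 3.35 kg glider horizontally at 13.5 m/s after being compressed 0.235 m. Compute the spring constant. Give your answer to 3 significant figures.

Spring PE at full compression equals KE at release: ½kx² = ½mv²
k = mv²/x² = (3.35)(13.5)²/(0.235)² = 11055 N/m

k = 11100 N/m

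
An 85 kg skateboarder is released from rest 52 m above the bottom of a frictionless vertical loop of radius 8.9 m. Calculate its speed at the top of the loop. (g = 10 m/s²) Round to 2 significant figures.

Energy conservation: mgh = ½mv_top² + mg(2r)
v_top² = 2g(h − 2r) = 2(10)(52 − 17.80) = 684.0
v_top = 26.15 m/s

v = 26 m/s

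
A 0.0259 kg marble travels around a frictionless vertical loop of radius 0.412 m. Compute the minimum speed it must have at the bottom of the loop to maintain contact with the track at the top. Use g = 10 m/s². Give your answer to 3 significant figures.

v = 4.54 m/s

At the top: mg = mv_top²/r ⇒ v_top² = gr = 4.120 m²/s²
Energy from bottom to top (height 2r): ½mv_bot² = ½mv_top² + mg(2r)
v_bot² = gr + 4gr = 5gr = 20.60
v_bot = √(5gr) = 4.539 m/s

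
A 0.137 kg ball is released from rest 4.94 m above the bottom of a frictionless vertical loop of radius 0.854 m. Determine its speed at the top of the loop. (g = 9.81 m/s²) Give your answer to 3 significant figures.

Energy conservation: mgh = ½mv_top² + mg(2r)
v_top² = 2g(h − 2r) = 2(9.81)(4.94 − 1.708) = 63.41
v_top = 7.963 m/s

v = 7.96 m/s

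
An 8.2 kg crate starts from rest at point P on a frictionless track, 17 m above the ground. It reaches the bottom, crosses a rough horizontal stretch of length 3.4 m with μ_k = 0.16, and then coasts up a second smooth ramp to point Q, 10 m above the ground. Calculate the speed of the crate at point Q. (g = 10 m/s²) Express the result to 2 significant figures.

Energy at P: mgh₁ = (8.2)(10)(17) = 1394.0 J
Friction loss: W_f = μ_k mg d = 44.61 J
At Q: ½mv² + mgh₂ = mgh₁ − W_f
½mv² = 1394.0 − 44.61 − 820.00 = 529.39 J
v = √(2 × 529.39/8.2) = 11.36 m/s

v = 11 m/s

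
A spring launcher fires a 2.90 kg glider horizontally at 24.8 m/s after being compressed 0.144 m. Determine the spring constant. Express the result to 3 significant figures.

Energy stored in the spring equals the launch KE: ½kx² = ½mv²
k = mv²/x² = (2.90)(24.8)²/(0.144)² = 86015 N/m

k = 86000 N/m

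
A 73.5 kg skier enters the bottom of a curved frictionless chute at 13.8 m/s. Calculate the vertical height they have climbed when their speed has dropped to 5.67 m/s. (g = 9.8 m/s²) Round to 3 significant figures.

h = 8.08 m

Conservation of energy: ½mv₁² = ½mv₂² + mgh
h = (v₁² − v₂²)/(2g) = (13.8² − 5.67²)/(2 × 9.8) = 8.076 m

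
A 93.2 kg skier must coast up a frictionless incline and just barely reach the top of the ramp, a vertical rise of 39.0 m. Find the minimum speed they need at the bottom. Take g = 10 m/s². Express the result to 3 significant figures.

At the top they are momentarily at rest, so all KE converts to PE: ½mv² = mgh
v = √(2gh) = √(2 × 10 × 39.0) = 27.93 m/s

v = 27.9 m/s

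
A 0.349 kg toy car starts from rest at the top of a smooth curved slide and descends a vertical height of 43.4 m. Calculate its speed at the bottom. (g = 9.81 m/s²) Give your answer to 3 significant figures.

Mechanical energy is conserved (no friction): mgh = ½mv²
The mass cancels from both sides.
v = √(2gh) = √(2 × 9.81 × 43.4) = √851.51 = 29.18 m/s

v = 29.2 m/s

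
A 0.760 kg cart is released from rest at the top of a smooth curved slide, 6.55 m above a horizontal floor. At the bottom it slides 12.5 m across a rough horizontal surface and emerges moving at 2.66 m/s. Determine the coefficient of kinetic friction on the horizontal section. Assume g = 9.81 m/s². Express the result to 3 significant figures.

μ_k = 0.495

Energy at the top = energy at the end + work done against friction:
mgh = ½mv² + μ_k m g d
mgh = 48.834 J; ½mv² = 2.6887 J
W_f = 48.834 − 2.6887 = 46.15 J
μ_k = W_f/(mg·d) = 46.15/(7.456 × 12.5) = 0.4951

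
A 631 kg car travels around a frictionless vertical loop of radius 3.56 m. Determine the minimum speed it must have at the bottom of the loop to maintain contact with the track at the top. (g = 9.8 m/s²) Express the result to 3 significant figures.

v = 13.2 m/s

At the top: mg = mv_top²/r ⇒ v_top² = gr = 34.89 m²/s²
Energy from bottom to top (height 2r): ½mv_bot² = ½mv_top² + mg(2r)
v_bot² = gr + 4gr = 5gr = 174.4
v_bot = √(5gr) = 13.21 m/s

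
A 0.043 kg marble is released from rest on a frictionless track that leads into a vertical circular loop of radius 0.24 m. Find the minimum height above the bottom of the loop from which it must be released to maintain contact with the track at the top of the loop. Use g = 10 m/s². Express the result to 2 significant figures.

At the top, for minimum speed gravity alone supplies the centripetal force: mg = mv_top²/r ⇒ v_top² = gr = 2.400 m²/s²
Energy conservation from release height h to the top (height 2r): mgh = ½mv_top² + mg(2r)
h = v_top²/(2g) + 2r = r/2 + 2r = 5r/2 = 0.6000 m

h = 0.60 m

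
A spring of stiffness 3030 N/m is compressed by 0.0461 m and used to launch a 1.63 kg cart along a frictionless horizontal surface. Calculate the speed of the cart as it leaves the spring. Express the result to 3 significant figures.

v = 1.99 m/s

Spring PE converts entirely to kinetic energy: ½kx² = ½mv²
v = x√(k/m) = 0.0461 × √(3030/1.63) = 1.988 m/s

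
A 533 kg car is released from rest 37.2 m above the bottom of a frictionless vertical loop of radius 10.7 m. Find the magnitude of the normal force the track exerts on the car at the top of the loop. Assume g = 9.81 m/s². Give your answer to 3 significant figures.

N = 10200 N

Energy from release to top (height 2r): mgh = ½mv_top² + mg(2r)
v_top² = 2g(h − 2r) = 2(9.81)(37.2 − 21.40) = 310.00 m²/s²
At the top, both N and weight point toward the centre: N + mg = mv_top²/r
N = m(v_top²/r − g) = 533(310.00/10.7 − 9.81) = 10213 N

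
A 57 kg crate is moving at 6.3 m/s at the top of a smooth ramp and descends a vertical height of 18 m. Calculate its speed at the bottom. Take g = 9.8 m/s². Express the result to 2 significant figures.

Energy conservation between the two points: ½mv₀² + mgh = ½mv²
v² = v₀² + 2gh = (6.3)² + 2(9.8)(18) = 392.49
v = √392.49 = 19.81 m/s

v = 20 m/s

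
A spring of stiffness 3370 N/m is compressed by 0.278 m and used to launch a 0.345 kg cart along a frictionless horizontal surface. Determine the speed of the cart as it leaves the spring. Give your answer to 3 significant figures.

Conservation of energy: ½kx² = ½mv²
v = x√(k/m) = 0.278 × √(3370/0.345) = 27.48 m/s

v = 27.5 m/s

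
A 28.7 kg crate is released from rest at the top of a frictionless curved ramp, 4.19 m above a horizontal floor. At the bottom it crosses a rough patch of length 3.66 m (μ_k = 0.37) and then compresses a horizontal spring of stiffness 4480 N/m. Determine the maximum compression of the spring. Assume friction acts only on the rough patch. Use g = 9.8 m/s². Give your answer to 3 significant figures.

x = 0.597 m

Initial energy: E₁ = mgh = (28.7)(9.8)(4.19) = 1178.5 J
Friction removes W_f = μ_k mg d = (0.37)(28.7)(9.8)(3.66) = 380.9 J
Energy reaching the spring: E = 1178.5 − 380.9 = 797.60 J
At max compression ½kx² = E ⇒ x = √(2E/k) = √(2 × 797.60/4480) = 0.5967 m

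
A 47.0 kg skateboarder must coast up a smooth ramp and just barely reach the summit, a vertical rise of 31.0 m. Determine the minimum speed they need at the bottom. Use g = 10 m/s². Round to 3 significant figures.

At the top they are momentarily at rest, so all KE converts to PE: ½mv² = mgh
v = √(2gh) = √(2 × 10 × 31.0) = 24.90 m/s

v = 24.9 m/s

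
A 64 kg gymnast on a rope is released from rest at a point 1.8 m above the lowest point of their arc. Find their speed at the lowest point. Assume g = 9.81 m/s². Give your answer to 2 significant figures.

v = 5.9 m/s

Energy conservation between the two points: mgh = ½mv²
The mass cancels from both sides.
v = √(2gh) = √(2 × 9.81 × 1.8) = √35.316 = 5.943 m/s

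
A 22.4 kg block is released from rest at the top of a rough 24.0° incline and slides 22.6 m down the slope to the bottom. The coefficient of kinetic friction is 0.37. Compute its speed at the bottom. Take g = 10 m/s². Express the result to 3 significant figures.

v = 5.57 m/s

Energy: mgh = ½mv² + W_f, with h = L sinθ and W_f = μ_k (mg cosθ) L
mgh = mgL sinθ = (22.4)(10)(22.6)sin24.0° = 2059.1 J
W_f = μ_k mg cosθ · L = (0.37)(22.4)(10)cos24.0°·22.6 = 1711 J
½mv² = 2059.1 − 1711 = 347.91 J
v = √(2 × 347.91/22.4) = 5.573 m/s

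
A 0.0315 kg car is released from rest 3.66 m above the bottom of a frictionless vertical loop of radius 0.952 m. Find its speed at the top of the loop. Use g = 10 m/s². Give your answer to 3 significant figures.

Energy conservation: mgh = ½mv_top² + mg(2r)
v_top² = 2g(h − 2r) = 2(10)(3.66 − 1.904) = 35.12
v_top = 5.926 m/s

v = 5.93 m/s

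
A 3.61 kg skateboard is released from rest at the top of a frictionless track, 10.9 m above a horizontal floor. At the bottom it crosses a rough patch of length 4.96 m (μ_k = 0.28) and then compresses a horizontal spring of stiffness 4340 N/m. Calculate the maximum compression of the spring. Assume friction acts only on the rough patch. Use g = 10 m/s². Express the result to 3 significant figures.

x = 0.398 m

Initial energy: E₁ = mgh = (3.61)(10)(10.9) = 393.49 J
Friction removes W_f = μ_k mg d = (0.28)(3.61)(10)(4.96) = 50.14 J
Energy reaching the spring: E = 393.49 − 50.14 = 343.35 J
At max compression ½kx² = E ⇒ x = √(2E/k) = √(2 × 343.35/4340) = 0.3978 m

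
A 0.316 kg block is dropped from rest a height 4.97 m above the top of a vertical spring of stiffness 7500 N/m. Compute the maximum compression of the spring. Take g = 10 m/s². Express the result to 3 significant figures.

Let x be the compression. The total drop is H + x, and the block is instantaneously at rest at max compression, so energy conservation gives:
mg(H + x) = ½kx²
½(7500)x² − (0.316)(10)x − (0.316)(10)(4.97) = 0
3750x² − 3.160x − 15.71 = 0
x = [3.160 + √(9.986 + 235578)]/(2 × 3750) = 0.06514 m

x = 0.0651 m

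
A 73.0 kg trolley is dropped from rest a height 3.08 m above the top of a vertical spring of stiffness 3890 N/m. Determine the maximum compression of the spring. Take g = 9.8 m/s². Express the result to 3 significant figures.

Take the reference level at the top of the uncompressed spring. At max compression the trolley has fallen H + x and is momentarily at rest:
mg(H + x) = ½kx²
½(3890)x² − (73.0)(9.8)x − (73.0)(9.8)(3.08) = 0
1945x² − 715.4x − 2203 = 0
x = [715.4 + √(511797 + 1.7143e+07)]/(2 × 1945) = 1.264 m

x = 1.26 m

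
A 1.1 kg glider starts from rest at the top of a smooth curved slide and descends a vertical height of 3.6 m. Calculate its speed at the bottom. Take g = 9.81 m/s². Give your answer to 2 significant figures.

v = 8.4 m/s

Energy conservation between the two points: mgh = ½mv²
v = √(2gh) = √(2 × 9.81 × 3.6) = √70.632 = 8.404 m/s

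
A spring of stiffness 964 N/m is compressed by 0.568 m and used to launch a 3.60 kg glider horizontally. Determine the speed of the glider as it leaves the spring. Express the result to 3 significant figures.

v = 9.29 m/s

Conservation of energy: ½kx² = ½mv²
v = x√(k/m) = 0.568 × √(964/3.60) = 9.295 m/s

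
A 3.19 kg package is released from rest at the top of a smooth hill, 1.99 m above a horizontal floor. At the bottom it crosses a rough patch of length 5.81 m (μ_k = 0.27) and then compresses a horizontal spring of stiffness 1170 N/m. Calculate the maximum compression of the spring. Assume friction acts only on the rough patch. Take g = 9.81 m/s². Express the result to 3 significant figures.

Initial energy: E₁ = mgh = (3.19)(9.81)(1.99) = 62.275 J
Friction removes W_f = μ_k mg d = (0.27)(3.19)(9.81)(5.81) = 49.09 J
Energy reaching the spring: E = 62.275 − 49.09 = 13.184 J
At max compression ½kx² = E ⇒ x = √(2E/k) = √(2 × 13.184/1170) = 0.1501 m

x = 0.150 m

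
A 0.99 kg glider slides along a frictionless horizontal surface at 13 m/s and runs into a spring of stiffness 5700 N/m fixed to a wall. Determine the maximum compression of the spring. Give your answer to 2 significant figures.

At max compression the glider is momentarily at rest: ½mv² = ½kx²
x = v√(m/k) = 13 × √(0.99/5700) = 0.1713 m

x = 0.17 m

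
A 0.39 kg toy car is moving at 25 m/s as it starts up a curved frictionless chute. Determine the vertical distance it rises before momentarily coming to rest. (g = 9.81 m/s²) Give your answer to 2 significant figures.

h = 32 m

By energy conservation, ½mv² = mgh
h = v²/(2g) = 25²/(2 × 9.81) = 31.86 m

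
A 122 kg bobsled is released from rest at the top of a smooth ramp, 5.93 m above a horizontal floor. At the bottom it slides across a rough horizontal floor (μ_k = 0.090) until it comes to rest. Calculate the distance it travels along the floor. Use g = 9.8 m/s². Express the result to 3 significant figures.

Applying the work–energy principle:
At rest all PE has been dissipated by friction: mgh = μ_k m g d
d = h/μ_k = 5.93/0.090 = 65.89 m

d = 65.9 m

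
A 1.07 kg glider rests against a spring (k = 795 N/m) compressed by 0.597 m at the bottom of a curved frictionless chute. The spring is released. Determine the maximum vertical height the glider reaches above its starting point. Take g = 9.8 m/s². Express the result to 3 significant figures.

h = 13.5 m

At maximum height the glider is at rest, so ½kx² = mgh
h = kx²/(2mg) = (795)(0.597)²/(2 × 1.07 × 9.8) = 13.51 m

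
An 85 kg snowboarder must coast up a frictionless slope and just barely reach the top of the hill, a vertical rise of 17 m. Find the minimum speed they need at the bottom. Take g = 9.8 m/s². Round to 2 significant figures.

v = 18 m/s

At the top they are momentarily at rest, so all KE converts to PE: ½mv² = mgh
v = √(2gh) = √(2 × 9.8 × 17) = 18.25 m/s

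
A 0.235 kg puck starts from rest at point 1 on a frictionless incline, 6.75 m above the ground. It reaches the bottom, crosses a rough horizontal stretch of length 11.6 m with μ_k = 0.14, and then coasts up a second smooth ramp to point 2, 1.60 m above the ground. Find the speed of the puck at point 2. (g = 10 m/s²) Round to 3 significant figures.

v = 8.40 m/s

Energy at 1: mgh₁ = (0.235)(10)(6.75) = 15.862 J
Friction loss: W_f = μ_k mg d = 3.816 J
At 2: ½mv² + mgh₂ = mgh₁ − W_f
½mv² = 15.862 − 3.816 − 3.7600 = 8.2861 J
v = √(2 × 8.2861/0.235) = 8.398 m/s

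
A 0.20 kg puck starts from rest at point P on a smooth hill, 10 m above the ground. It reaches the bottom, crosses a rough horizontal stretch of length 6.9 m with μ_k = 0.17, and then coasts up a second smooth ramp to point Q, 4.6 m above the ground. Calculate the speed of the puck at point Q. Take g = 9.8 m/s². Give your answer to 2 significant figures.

Energy at P: mgh₁ = (0.20)(9.8)(10) = 19.600 J
Friction loss: W_f = μ_k mg d = 2.299 J
At Q: ½mv² + mgh₂ = mgh₁ − W_f
½mv² = 19.600 − 2.299 − 9.0160 = 8.2849 J
v = √(2 × 8.2849/0.20) = 9.102 m/s

v = 9.1 m/s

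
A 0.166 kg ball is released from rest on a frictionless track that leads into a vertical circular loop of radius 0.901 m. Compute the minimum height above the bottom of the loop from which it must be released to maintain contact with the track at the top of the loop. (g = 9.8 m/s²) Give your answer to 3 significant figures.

h = 2.25 m

At the top, for minimum speed gravity alone supplies the centripetal force: mg = mv_top²/r ⇒ v_top² = gr = 8.830 m²/s²
Energy conservation from release height h to the top (height 2r): mgh = ½mv_top² + mg(2r)
h = v_top²/(2g) + 2r = r/2 + 2r = 5r/2 = 2.252 m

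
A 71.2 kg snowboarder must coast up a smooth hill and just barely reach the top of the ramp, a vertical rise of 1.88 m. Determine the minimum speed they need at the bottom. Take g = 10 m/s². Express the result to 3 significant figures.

v = 6.13 m/s

At the top they are momentarily at rest, so all KE converts to PE: ½mv² = mgh
v = √(2gh) = √(2 × 10 × 1.88) = 6.132 m/s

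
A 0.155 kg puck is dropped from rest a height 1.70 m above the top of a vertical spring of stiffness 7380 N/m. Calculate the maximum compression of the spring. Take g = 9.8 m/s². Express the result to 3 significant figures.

x = 0.0267 m

Let x be the compression. The total drop is H + x, and the puck is instantaneously at rest at max compression, so energy conservation gives:
mg(H + x) = ½kx²
½(7380)x² − (0.155)(9.8)x − (0.155)(9.8)(1.70) = 0
3690x² − 1.519x − 2.582 = 0
x = [1.519 + √(2.307 + 38115)]/(2 × 3690) = 0.02666 m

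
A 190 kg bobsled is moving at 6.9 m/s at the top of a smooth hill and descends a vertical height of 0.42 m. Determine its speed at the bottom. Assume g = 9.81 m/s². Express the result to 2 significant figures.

v = 7.5 m/s

By conservation of mechanical energy, ½mv₀² + mgh = ½mv²
v² = v₀² + 2gh = (6.9)² + 2(9.81)(0.42) = 55.850
v = √55.850 = 7.473 m/s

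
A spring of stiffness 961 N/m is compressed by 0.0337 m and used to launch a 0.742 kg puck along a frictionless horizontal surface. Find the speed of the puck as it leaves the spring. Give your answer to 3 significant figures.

Conservation of energy: ½kx² = ½mv²
v = x√(k/m) = 0.0337 × √(961/0.742) = 1.213 m/s

v = 1.21 m/s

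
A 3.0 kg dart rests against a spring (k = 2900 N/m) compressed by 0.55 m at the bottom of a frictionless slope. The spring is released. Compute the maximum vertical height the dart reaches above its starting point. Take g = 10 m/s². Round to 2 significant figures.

h = 15 m

Energy conservation from release to the highest point: ½kx² = mgh
h = kx²/(2mg) = (2900)(0.55)²/(2 × 3.0 × 10) = 14.62 m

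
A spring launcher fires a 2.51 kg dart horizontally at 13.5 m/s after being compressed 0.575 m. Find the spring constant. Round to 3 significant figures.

k = 1380 N/m

Spring PE at full compression equals KE at release: ½kx² = ½mv²
k = mv²/x² = (2.51)(13.5)²/(0.575)² = 1384 N/m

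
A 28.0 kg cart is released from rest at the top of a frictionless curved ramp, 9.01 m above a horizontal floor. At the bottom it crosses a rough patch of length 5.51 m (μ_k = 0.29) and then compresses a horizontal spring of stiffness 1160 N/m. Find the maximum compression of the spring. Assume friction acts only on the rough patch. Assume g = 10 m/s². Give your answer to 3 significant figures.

Initial energy: E₁ = mgh = (28.0)(10)(9.01) = 2522.8 J
Friction removes W_f = μ_k mg d = (0.29)(28.0)(10)(5.51) = 447.4 J
Energy reaching the spring: E = 2522.8 − 447.4 = 2075.4 J
At max compression ½kx² = E ⇒ x = √(2E/k) = √(2 × 2075.4/1160) = 1.892 m

x = 1.89 m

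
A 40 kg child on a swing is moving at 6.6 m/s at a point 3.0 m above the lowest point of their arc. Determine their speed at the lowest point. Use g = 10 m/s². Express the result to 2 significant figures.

v = 10 m/s

By conservation of mechanical energy, ½mv₀² + mgh = ½mv²
The mass cancels from both sides.
v² = v₀² + 2gh = (6.6)² + 2(10)(3.0) = 103.56
v = √103.56 = 10.18 m/s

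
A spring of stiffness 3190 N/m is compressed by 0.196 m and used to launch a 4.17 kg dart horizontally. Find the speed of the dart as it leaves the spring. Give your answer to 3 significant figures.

v = 5.42 m/s

The dart leaves the spring when the spring is at natural length, so ½kx² = ½mv²
v = x√(k/m) = 0.196 × √(3190/4.17) = 5.421 m/s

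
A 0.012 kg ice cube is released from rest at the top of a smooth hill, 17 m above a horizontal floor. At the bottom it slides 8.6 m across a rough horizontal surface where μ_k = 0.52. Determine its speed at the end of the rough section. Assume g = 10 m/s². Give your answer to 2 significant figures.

Applying the work–energy principle:
mgh = ½mv² + μ_k m g d
W_f = μ_k mg d = (0.52)(0.012)(10)(8.6) = 0.5366 J
½mv² = mgh − W_f = 2.0400 − 0.5366 = 1.5034 J
v = √(2 × 1.5034/0.012) = 15.83 m/s

v = 16 m/s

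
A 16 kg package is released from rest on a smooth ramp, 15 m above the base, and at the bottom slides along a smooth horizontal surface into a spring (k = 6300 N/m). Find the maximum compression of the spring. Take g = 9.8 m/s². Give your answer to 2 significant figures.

x = 0.86 m

Energy conservation (no friction) from release to max compression: mgh = ½kx²
x = √(2mgh/k) = √(2 × 16 × 9.8 × 15 / 6300) = 0.8641 m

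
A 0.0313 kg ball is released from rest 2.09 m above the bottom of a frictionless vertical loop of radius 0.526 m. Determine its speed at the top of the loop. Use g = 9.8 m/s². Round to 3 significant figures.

v = 4.51 m/s

Energy conservation: mgh = ½mv_top² + mg(2r)
v_top² = 2g(h − 2r) = 2(9.8)(2.09 − 1.052) = 20.34
v_top = 4.511 m/s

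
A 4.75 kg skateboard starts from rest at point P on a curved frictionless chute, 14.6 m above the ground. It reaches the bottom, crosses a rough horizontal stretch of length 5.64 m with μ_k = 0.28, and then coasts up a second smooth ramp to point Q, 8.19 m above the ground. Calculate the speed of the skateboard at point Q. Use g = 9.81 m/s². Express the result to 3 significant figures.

Energy at P: mgh₁ = (4.75)(9.81)(14.6) = 680.32 J
Friction loss: W_f = μ_k mg d = 73.59 J
At Q: ½mv² + mgh₂ = mgh₁ − W_f
½mv² = 680.32 − 73.59 − 381.63 = 225.10 J
v = √(2 × 225.10/4.75) = 9.736 m/s

v = 9.74 m/s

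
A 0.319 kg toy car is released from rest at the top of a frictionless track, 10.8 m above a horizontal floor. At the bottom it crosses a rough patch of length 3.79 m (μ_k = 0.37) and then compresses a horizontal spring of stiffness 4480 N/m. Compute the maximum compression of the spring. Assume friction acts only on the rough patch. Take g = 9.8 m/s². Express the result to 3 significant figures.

Initial energy: E₁ = mgh = (0.319)(9.8)(10.8) = 33.763 J
Friction removes W_f = μ_k mg d = (0.37)(0.319)(9.8)(3.79) = 4.384 J
Energy reaching the spring: E = 33.763 − 4.384 = 29.379 J
At max compression ½kx² = E ⇒ x = √(2E/k) = √(2 × 29.379/4480) = 0.1145 m

x = 0.115 m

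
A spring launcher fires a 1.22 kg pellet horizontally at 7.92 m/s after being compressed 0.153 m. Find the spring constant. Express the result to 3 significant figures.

½kx² = ½mv²
k = mv²/x² = (1.22)(7.92)²/(0.153)² = 3269 N/m

k = 3270 N/m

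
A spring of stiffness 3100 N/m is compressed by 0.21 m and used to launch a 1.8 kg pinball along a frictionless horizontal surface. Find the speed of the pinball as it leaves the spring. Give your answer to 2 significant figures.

v = 8.7 m/s

Conservation of energy: ½kx² = ½mv²
v = x√(k/m) = 0.21 × √(3100/1.8) = 8.715 m/s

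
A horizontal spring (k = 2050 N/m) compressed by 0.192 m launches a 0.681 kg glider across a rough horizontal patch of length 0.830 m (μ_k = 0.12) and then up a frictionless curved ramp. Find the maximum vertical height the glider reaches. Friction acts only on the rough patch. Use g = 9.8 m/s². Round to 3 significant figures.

Spring energy: E₀ = ½kx² = ½(2050)(0.192)² = 37.786 J
Friction: W_f = μ_k mg d = (0.12)(0.681)(9.8)(0.830) = 0.6647 J
Energy at base of ramp: E = 37.786 − 0.6647 = 37.121 J
At max height all remaining energy is PE: mgh = E ⇒ h = E/(mg) = 37.121/(0.681 × 9.8) = 5.562 m

h = 5.56 m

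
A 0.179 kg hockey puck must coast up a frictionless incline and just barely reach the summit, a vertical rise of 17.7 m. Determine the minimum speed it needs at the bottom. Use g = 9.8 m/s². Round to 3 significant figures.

At the top it is momentarily at rest, so all KE converts to PE: ½mv² = mgh
v = √(2gh) = √(2 × 9.8 × 17.7) = 18.63 m/s

v = 18.6 m/s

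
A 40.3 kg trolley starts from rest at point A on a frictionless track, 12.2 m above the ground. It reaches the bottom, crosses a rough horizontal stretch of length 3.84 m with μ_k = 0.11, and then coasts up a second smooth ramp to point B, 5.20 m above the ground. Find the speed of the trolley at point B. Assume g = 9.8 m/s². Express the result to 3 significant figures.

v = 11.4 m/s

Energy at A: mgh₁ = (40.3)(9.8)(12.2) = 4818.3 J
Friction loss: W_f = μ_k mg d = 166.8 J
At B: ½mv² + mgh₂ = mgh₁ − W_f
½mv² = 4818.3 − 166.8 − 2053.7 = 2597.8 J
v = √(2 × 2597.8/40.3) = 11.35 m/s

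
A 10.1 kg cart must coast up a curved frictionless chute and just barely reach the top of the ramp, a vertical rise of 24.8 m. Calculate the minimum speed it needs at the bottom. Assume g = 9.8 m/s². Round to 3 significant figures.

At the top it is momentarily at rest, so all KE converts to PE: ½mv² = mgh
v = √(2gh) = √(2 × 9.8 × 24.8) = 22.05 m/s

v = 22.0 m/s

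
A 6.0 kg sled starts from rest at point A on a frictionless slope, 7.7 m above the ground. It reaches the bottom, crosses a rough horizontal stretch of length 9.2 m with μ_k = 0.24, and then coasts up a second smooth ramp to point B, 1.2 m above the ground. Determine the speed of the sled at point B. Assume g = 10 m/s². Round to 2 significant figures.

Energy at A: mgh₁ = (6.0)(10)(7.7) = 462.00 J
Friction loss: W_f = μ_k mg d = 132.5 J
At B: ½mv² + mgh₂ = mgh₁ − W_f
½mv² = 462.00 − 132.5 − 72.000 = 257.52 J
v = √(2 × 257.52/6.0) = 9.265 m/s

v = 9.3 m/s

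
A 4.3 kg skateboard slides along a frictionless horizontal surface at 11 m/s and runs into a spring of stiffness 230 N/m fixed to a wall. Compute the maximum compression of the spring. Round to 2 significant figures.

Conservation of energy between contact and max compression: ½mv² = ½kx²
x = v√(m/k) = 11 × √(4.3/230) = 1.504 m

x = 1.5 m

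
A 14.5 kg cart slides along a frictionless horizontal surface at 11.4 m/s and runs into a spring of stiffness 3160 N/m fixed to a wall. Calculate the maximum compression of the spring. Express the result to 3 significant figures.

x = 0.772 m

Conservation of energy between contact and max compression: ½mv² = ½kx²
x = v√(m/k) = 11.4 × √(14.5/3160) = 0.7722 m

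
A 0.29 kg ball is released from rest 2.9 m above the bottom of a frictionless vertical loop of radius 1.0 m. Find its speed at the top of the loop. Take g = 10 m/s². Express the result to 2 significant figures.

v = 4.2 m/s

Energy conservation: mgh = ½mv_top² + mg(2r)
v_top² = 2g(h − 2r) = 2(10)(2.9 − 2.000) = 18.00
v_top = 4.243 m/s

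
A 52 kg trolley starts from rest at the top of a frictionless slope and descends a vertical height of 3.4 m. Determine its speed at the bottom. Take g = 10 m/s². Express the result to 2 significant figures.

v = 8.2 m/s

Mechanical energy is conserved (no friction): mgh = ½mv²
v = √(2gh) = √(2 × 10 × 3.4) = √68.000 = 8.246 m/s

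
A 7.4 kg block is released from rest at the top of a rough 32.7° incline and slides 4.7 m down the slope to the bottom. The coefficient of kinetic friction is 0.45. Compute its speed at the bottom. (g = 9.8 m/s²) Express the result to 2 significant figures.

Energy: mgh = ½mv² + W_f, with h = L sinθ and W_f = μ_k (mg cosθ) L
mgh = mgL sinθ = (7.4)(9.8)(4.7)sin32.7° = 184.14 J
W_f = μ_k mg cosθ · L = (0.45)(7.4)(9.8)cos32.7°·4.7 = 129.1 J
½mv² = 184.14 − 129.1 = 55.067 J
v = √(2 × 55.067/7.4) = 3.858 m/s

v = 3.9 m/s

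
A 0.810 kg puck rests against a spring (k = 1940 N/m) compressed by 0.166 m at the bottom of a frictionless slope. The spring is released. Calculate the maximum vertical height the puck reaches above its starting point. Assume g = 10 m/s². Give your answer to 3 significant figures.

h = 3.30 m

All spring PE becomes gravitational PE at the highest point: ½kx² = mgh
h = kx²/(2mg) = (1940)(0.166)²/(2 × 0.810 × 10) = 3.300 m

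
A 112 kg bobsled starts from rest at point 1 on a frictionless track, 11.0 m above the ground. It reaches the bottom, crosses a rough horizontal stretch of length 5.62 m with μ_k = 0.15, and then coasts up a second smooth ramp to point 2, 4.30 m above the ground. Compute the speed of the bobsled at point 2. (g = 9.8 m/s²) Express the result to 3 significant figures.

Energy at 1: mgh₁ = (112)(9.8)(11.0) = 12074 J
Friction loss: W_f = μ_k mg d = 925.3 J
At 2: ½mv² + mgh₂ = mgh₁ − W_f
½mv² = 12074 − 925.3 − 4719.7 = 6428.6 J
v = √(2 × 6428.6/112) = 10.71 m/s

v = 10.7 m/s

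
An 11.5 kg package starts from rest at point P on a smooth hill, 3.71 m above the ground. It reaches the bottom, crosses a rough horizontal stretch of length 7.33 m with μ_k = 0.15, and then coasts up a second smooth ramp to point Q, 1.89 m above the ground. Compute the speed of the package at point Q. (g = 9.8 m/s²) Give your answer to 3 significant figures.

v = 3.76 m/s

Energy at P: mgh₁ = (11.5)(9.8)(3.71) = 418.12 J
Friction loss: W_f = μ_k mg d = 123.9 J
At Q: ½mv² + mgh₂ = mgh₁ − W_f
½mv² = 418.12 − 123.9 − 213.00 = 81.200 J
v = √(2 × 81.200/11.5) = 3.758 m/s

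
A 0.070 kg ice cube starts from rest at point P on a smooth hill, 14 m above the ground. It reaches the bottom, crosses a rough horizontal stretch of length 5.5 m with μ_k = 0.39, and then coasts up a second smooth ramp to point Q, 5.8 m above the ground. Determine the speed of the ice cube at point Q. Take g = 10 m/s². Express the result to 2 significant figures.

Energy at P: mgh₁ = (0.070)(10)(14) = 9.8000 J
Friction loss: W_f = μ_k mg d = 1.502 J
At Q: ½mv² + mgh₂ = mgh₁ − W_f
½mv² = 9.8000 − 1.502 − 4.0600 = 4.2385 J
v = √(2 × 4.2385/0.070) = 11.00 m/s

v = 11 m/s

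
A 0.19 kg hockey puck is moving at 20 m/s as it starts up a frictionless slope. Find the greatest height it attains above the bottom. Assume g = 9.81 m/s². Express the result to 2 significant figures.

Setting KE at the bottom equal to PE gained: ½mv² = mgh
h = v²/(2g) = 20²/(2 × 9.81) = 20.39 m

h = 20 m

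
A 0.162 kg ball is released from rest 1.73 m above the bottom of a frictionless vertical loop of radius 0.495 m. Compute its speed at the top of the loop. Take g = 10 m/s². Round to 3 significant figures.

Energy conservation: mgh = ½mv_top² + mg(2r)
v_top² = 2g(h − 2r) = 2(10)(1.73 − 0.9900) = 14.80
v_top = 3.847 m/s

v = 3.85 m/s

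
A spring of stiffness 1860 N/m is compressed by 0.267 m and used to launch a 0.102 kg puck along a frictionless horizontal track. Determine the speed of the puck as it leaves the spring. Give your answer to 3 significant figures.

Conservation of energy: ½kx² = ½mv²
v = x√(k/m) = 0.267 × √(1860/0.102) = 36.06 m/s

v = 36.1 m/s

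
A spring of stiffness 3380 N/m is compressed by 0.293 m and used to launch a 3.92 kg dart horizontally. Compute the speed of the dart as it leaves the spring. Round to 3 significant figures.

Spring PE converts entirely to kinetic energy: ½kx² = ½mv²
v = x√(k/m) = 0.293 × √(3380/3.92) = 8.604 m/s

v = 8.60 m/s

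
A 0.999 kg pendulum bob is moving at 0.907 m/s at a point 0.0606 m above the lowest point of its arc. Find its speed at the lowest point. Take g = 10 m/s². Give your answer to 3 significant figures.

Energy conservation between the two points: ½mv₀² + mgh = ½mv²
v² = v₀² + 2gh = (0.907)² + 2(10)(0.0606) = 2.0346
v = √2.0346 = 1.426 m/s

v = 1.43 m/s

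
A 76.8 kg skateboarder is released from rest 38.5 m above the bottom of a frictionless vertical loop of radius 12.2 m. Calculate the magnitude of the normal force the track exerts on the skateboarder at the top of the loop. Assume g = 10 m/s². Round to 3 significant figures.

Energy from release to top (height 2r): mgh = ½mv_top² + mg(2r)
v_top² = 2g(h − 2r) = 2(10)(38.5 − 24.40) = 282.00 m²/s²
At the top, both N and weight point toward the centre: N + mg = mv_top²/r
N = m(v_top²/r − g) = 76.8(282.00/12.2 − 10) = 1007 N

N = 1010 N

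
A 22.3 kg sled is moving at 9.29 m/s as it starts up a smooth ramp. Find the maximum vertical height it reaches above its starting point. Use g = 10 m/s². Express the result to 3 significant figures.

Setting KE at the bottom equal to PE gained: ½mv² = mgh
h = v²/(2g) = 9.29²/(2 × 10) = 4.315 m

h = 4.32 m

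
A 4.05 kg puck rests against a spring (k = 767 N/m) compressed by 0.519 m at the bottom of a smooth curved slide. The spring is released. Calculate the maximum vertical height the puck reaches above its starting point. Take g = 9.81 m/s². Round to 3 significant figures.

At maximum height the puck is at rest, so ½kx² = mgh
h = kx²/(2mg) = (767)(0.519)²/(2 × 4.05 × 9.81) = 2.600 m

h = 2.60 m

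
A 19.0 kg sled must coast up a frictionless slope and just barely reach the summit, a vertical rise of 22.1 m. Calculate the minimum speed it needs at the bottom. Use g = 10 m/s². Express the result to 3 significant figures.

v = 21.0 m/s

At the top it is momentarily at rest, so all KE converts to PE: ½mv² = mgh
v = √(2gh) = √(2 × 10 × 22.1) = 21.02 m/s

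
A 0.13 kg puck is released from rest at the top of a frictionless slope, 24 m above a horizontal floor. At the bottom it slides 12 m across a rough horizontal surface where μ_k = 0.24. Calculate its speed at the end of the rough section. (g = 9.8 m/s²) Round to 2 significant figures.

v = 20 m/s

Energy bookkeeping (friction removes W_f = μ_k N d):
mgh = ½mv² + μ_k m g d
W_f = μ_k mg d = (0.24)(0.13)(9.8)(12) = 3.669 J
½mv² = mgh − W_f = 30.576 − 3.669 = 26.907 J
v = √(2 × 26.907/0.13) = 20.35 m/s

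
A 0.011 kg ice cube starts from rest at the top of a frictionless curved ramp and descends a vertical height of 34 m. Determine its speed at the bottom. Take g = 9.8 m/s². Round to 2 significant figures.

v = 26 m/s

Energy conservation between the two points: mgh = ½mv²
v = √(2gh) = √(2 × 9.8 × 34) = √666.40 = 25.81 m/s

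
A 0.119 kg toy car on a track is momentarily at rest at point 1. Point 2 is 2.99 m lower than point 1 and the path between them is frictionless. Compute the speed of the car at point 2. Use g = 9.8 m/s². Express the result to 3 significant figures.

v = 7.66 m/s

Equating total energy at the two states: mgh = ½mv²
v = √(2gh) = √(2 × 9.8 × 2.99) = √58.604 = 7.655 m/s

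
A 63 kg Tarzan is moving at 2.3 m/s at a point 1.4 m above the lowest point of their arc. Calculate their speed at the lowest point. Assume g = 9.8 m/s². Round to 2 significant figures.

v = 5.7 m/s

Energy conservation between the two points: ½mv₀² + mgh = ½mv²
v² = v₀² + 2gh = (2.3)² + 2(9.8)(1.4) = 32.730
v = √32.730 = 5.721 m/s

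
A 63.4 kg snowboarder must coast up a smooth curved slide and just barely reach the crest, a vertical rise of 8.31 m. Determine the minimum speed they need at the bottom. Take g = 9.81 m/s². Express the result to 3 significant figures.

v = 12.8 m/s

At the top they are momentarily at rest, so all KE converts to PE: ½mv² = mgh
v = √(2gh) = √(2 × 9.81 × 8.31) = 12.77 m/s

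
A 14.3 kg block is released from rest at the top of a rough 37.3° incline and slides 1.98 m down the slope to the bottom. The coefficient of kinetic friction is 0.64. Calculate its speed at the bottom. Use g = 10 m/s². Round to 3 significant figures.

Work–energy: mg(L sinθ) − μ_k(mg cosθ)L = ½mv²
mgh = mgL sinθ = (14.3)(10)(1.98)sin37.3° = 171.58 J
W_f = μ_k mg cosθ · L = (0.64)(14.3)(10)cos37.3°·1.98 = 144.1 J
½mv² = 171.58 − 144.1 = 27.432 J
v = √(2 × 27.432/14.3) = 1.959 m/s

v = 1.96 m/s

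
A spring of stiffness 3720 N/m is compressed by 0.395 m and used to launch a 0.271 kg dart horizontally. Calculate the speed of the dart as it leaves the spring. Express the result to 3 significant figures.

v = 46.3 m/s

The dart leaves the spring when the spring is at natural length, so ½kx² = ½mv²
v = x√(k/m) = 0.395 × √(3720/0.271) = 46.28 m/s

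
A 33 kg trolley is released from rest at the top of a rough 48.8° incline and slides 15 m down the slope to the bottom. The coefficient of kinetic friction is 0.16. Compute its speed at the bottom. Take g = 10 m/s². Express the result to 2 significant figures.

Work–energy: mg(L sinθ) − μ_k(mg cosθ)L = ½mv²
mgh = mgL sinθ = (33)(10)(15)sin48.8° = 3724.5 J
W_f = μ_k mg cosθ · L = (0.16)(33)(10)cos48.8°·15 = 521.7 J
½mv² = 3724.5 − 521.7 = 3202.8 J
v = √(2 × 3202.8/33) = 13.93 m/s

v = 14 m/s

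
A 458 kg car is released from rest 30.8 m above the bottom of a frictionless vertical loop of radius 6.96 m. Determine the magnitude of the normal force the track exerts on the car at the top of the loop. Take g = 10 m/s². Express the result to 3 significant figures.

N = 17600 N

Energy from release to top (height 2r): mgh = ½mv_top² + mg(2r)
v_top² = 2g(h − 2r) = 2(10)(30.8 − 13.92) = 337.60 m²/s²
At the top, both N and weight point toward the centre: N + mg = mv_top²/r
N = m(v_top²/r − g) = 458(337.60/6.96 − 10) = 17636 N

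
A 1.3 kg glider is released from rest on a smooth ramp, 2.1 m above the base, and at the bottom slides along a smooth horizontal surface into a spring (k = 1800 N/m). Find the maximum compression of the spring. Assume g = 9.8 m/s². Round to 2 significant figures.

Energy conservation (no friction) from release to max compression: mgh = ½kx²
x = √(2mgh/k) = √(2 × 1.3 × 9.8 × 2.1 / 1800) = 0.1724 m

x = 0.17 m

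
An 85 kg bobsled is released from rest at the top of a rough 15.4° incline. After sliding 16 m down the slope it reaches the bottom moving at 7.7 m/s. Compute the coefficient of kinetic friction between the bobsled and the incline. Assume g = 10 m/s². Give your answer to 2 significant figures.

The energy dissipated by friction is the PE lost minus the KE gained:
mgL sinθ = 3611.6 J; ½mv² = 2519.8 J
W_f = 3611.6 − 2519.8 = 1092 J
μ_k = W_f/(mg cosθ · L) = 1092/(819.5 × 16) = 0.08326

μ_k = 0.083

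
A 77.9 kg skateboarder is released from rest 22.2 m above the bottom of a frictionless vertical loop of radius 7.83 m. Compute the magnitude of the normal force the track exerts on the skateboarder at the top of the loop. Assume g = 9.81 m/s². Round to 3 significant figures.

N = 512 N

Energy from release to top (height 2r): mgh = ½mv_top² + mg(2r)
v_top² = 2g(h − 2r) = 2(9.81)(22.2 − 15.66) = 128.31 m²/s²
At the top, both N and weight point toward the centre: N + mg = mv_top²/r
N = m(v_top²/r − g) = 77.9(128.31/7.83 − 9.81) = 512.4 N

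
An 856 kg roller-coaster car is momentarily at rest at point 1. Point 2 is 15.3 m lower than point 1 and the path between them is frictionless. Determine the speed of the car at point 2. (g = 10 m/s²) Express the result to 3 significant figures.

Equating total energy at the two states: mgh = ½mv²
v = √(2gh) = √(2 × 10 × 15.3) = √306.00 = 17.49 m/s

v = 17.5 m/s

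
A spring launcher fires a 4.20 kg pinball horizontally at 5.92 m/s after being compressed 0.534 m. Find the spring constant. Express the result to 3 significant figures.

k = 516 N/m

½kx² = ½mv²
k = mv²/x² = (4.20)(5.92)²/(0.534)² = 516.2 N/m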